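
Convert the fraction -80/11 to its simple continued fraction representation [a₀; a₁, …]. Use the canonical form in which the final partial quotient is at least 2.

[-8; 1, 2, 1, 2]

Repeatedly divide and take the remainder:
-80 = -8·11 + 8, so a_0 = -8
11 = 1·8 + 3, so a_1 = 1
8 = 2·3 + 2, so a_2 = 2
3 = 1·2 + 1, so a_3 = 1
2 = 2·1 + 0, so a_4 = 2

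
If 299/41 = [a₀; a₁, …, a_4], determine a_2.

2

Run the Euclidean algorithm, recording each quotient:
299 ÷ 41 → quotient 7, remainder 12
41 ÷ 12 → quotient 3, remainder 5
12 ÷ 5 → quotient 2, remainder 2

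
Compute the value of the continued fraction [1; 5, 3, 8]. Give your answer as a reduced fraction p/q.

158/133

a_0 = 1: 1/1
a_1 = 5: 6/5
a_2 = 3: 19/16
a_3 = 8: 158/133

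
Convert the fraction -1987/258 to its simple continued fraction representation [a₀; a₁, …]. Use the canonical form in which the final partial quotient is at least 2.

-1987 ÷ 258 → quotient -8, remainder 77
258 ÷ 77 → quotient 3, remainder 27
77 ÷ 27 → quotient 2, remainder 23
27 ÷ 23 → quotient 1, remainder 4
23 ÷ 4 → quotient 5, remainder 3
4 ÷ 3 → quotient 1, remainder 1
3 ÷ 1 → quotient 3, remainder 0

[-8; 3, 2, 1, 5, 1, 3]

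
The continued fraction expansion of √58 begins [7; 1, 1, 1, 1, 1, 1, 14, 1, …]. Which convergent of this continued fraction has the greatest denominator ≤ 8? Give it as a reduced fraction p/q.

61/8

List convergents until the denominator exceeds the bound:
a_0 = 7: 7/1  (≤ bound)
a_1 = 1: 8/1  (≤ bound)
a_2 = 1: 15/2  (≤ bound)
a_3 = 1: 23/3  (≤ bound)
a_4 = 1: 38/5  (≤ bound)
a_5 = 1: 61/8  (≤ bound)
a_6 = 1: 99/13  (> 8, stop)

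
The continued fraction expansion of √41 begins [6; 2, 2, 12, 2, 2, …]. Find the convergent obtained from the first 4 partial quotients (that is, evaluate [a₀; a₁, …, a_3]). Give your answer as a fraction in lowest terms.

397/62

Use the convergent recurrence hₖ = aₖ·hₖ₋₁ + hₖ₋₂ (and likewise for the denominators kₖ):
a_0 = 6: 6/1
a_1 = 2: 13/2
a_2 = 2: 32/5
a_3 = 12: 397/62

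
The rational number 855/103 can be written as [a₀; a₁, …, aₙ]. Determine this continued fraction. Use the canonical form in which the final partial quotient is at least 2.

⌊855/103⌋ = 8, remainder 31
⌊103/31⌋ = 3, remainder 10
⌊31/10⌋ = 3, remainder 1
⌊10/1⌋ = 10, remainder 0

[8; 3, 3, 10]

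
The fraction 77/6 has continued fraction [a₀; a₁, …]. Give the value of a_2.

5

⌊77/6⌋ = 12, remainder 5
⌊6/5⌋ = 1, remainder 1
⌊5/1⌋ = 5, remainder 0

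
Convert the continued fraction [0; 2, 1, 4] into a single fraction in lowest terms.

a_0 = 0: 0/1
a_1 = 2: 1/2
a_2 = 1: 1/3
a_3 = 4: 5/14

5/14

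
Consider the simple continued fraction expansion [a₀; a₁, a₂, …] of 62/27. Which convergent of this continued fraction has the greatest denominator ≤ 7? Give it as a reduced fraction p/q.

16/7

a_0 = 2: 2/1  (≤ bound)
a_1 = 3: 7/3  (≤ bound)
a_2 = 2: 16/7  (≤ bound)
a_3 = 1: 23/10  (> 7, stop)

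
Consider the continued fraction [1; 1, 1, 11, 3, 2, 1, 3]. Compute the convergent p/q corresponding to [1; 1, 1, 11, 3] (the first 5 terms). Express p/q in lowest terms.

Start with 3.
11 + 1/(3/1) = 11 + 1/3 = 34/3
1 + 1/(34/3) = 1 + 3/34 = 37/34
1 + 1/(37/34) = 1 + 34/37 = 71/37
1 + 1/(71/37) = 1 + 37/71 = 108/71

108/71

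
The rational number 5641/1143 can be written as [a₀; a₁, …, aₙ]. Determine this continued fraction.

Apply division with remainder until the remainder is 0:
5641 ÷ 1143 → quotient 4, remainder 1069
1143 ÷ 1069 → quotient 1, remainder 74
1069 ÷ 74 → quotient 14, remainder 33
74 ÷ 33 → quotient 2, remainder 8
33 ÷ 8 → quotient 4, remainder 1
8 ÷ 1 → quotient 8, remainder 0

[4; 1, 14, 2, 4, 8]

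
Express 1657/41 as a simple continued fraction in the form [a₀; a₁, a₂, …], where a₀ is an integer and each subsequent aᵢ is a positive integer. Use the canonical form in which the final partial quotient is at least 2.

Run the Euclidean algorithm, recording each quotient:
1657 = 40·41 + 17, so a_0 = 40
41 = 2·17 + 7, so a_1 = 2
17 = 2·7 + 3, so a_2 = 2
7 = 2·3 + 1, so a_3 = 2
3 = 3·1 + 0, so a_4 = 3

[40; 2, 2, 2, 3]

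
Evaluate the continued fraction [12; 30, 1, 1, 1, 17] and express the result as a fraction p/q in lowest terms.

19553/1625

Start with 17.
1 + 1/(17/1) = 1 + 1/17 = 18/17
1 + 1/(18/17) = 1 + 17/18 = 35/18
1 + 1/(35/18) = 1 + 18/35 = 53/35
30 + 1/(53/35) = 30 + 35/53 = 1625/53
12 + 1/(1625/53) = 12 + 53/1625 = 19553/1625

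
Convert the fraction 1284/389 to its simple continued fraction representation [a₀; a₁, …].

⌊1284/389⌋ = 3, remainder 117
⌊389/117⌋ = 3, remainder 38
⌊117/38⌋ = 3, remainder 3
⌊38/3⌋ = 12, remainder 2
⌊3/2⌋ = 1, remainder 1
⌊2/1⌋ = 2, remainder 0

[3; 3, 3, 12, 1, 2]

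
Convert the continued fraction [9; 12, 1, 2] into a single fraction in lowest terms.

345/38

a_0 = 9: 9/1
a_1 = 12: 109/12
a_2 = 1: 118/13
a_3 = 2: 345/38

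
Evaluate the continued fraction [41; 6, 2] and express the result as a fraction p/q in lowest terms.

Start with 2.
6 + 1/(2/1) = 6 + 1/2 = 13/2
41 + 1/(13/2) = 41 + 2/13 = 535/13

535/13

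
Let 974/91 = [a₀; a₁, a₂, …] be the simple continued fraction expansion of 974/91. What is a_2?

2

Apply division with remainder until the remainder is 0:
974 ÷ 91 → quotient 10, remainder 64
91 ÷ 64 → quotient 1, remainder 27
64 ÷ 27 → quotient 2, remainder 10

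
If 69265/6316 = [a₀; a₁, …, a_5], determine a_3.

Apply division with remainder until the remainder is 0:
69265 ÷ 6316 → quotient 10, remainder 6105
6316 ÷ 6105 → quotient 1, remainder 211
6105 ÷ 211 → quotient 28, remainder 197
211 ÷ 197 → quotient 1, remainder 14

1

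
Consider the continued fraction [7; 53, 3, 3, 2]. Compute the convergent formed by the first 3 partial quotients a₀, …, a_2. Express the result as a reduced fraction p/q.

1123/160

Start with 3.
53 + 1/(3/1) = 53 + 1/3 = 160/3
7 + 1/(160/3) = 7 + 3/160 = 1123/160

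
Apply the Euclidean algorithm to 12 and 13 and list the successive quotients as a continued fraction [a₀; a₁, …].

12 ÷ 13 → quotient 0, remainder 12
13 ÷ 12 → quotient 1, remainder 1
12 ÷ 1 → quotient 12, remainder 0

[0; 1, 12]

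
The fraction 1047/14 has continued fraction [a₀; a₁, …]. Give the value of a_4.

2

1047 ÷ 14 → quotient 74, remainder 11
14 ÷ 11 → quotient 1, remainder 3
11 ÷ 3 → quotient 3, remainder 2
3 ÷ 2 → quotient 1, remainder 1
2 ÷ 1 → quotient 2, remainder 0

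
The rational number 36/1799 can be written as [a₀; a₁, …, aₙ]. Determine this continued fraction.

Apply division with remainder until the remainder is 0:
36 = 0·1799 + 36, so a_0 = 0
1799 = 49·36 + 35, so a_1 = 49
36 = 1·35 + 1, so a_2 = 1
35 = 35·1 + 0, so a_3 = 35

[0; 49, 1, 35]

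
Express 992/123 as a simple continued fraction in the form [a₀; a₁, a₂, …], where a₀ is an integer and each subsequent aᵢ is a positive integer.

[8; 15, 2, 1, 2]

992 = 8·123 + 8, so a_0 = 8
123 = 15·8 + 3, so a_1 = 15
8 = 2·3 + 2, so a_2 = 2
3 = 1·2 + 1, so a_3 = 1
2 = 2·1 + 0, so a_4 = 2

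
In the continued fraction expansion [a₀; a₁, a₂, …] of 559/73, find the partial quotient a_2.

1

Apply division with remainder until the remainder is 0:
559 ÷ 73 → quotient 7, remainder 48
73 ÷ 48 → quotient 1, remainder 25
48 ÷ 25 → quotient 1, remainder 23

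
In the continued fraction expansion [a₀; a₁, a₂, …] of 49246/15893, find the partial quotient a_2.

7

Run the Euclidean algorithm, recording each quotient:
49246 ÷ 15893 → quotient 3, remainder 1567
15893 ÷ 1567 → quotient 10, remainder 223
1567 ÷ 223 → quotient 7, remainder 6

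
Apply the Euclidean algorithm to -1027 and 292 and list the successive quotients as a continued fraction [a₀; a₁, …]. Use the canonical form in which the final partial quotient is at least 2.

⌊-1027/292⌋ = -4, remainder 141
⌊292/141⌋ = 2, remainder 10
⌊141/10⌋ = 14, remainder 1
⌊10/1⌋ = 10, remainder 0

[-4; 2, 14, 10]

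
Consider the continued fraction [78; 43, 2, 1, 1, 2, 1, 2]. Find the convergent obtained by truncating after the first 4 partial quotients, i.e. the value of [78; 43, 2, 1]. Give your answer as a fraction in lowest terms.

10143/130

a_0 = 78: 78/1
a_1 = 43: 3355/43
a_2 = 2: 6788/87
a_3 = 1: 10143/130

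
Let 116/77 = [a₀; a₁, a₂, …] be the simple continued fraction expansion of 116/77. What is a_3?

38

Apply division with remainder until the remainder is 0:
116 ÷ 77 → quotient 1, remainder 39
77 ÷ 39 → quotient 1, remainder 38
39 ÷ 38 → quotient 1, remainder 1
38 ÷ 1 → quotient 38, remainder 0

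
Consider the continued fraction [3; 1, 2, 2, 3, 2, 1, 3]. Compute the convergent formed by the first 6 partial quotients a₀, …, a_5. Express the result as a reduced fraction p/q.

Start with 2.
3 + 1/(2/1) = 3 + 1/2 = 7/2
2 + 1/(7/2) = 2 + 2/7 = 16/7
2 + 1/(16/7) = 2 + 7/16 = 39/16
1 + 1/(39/16) = 1 + 16/39 = 55/39
3 + 1/(55/39) = 3 + 39/55 = 204/55

204/55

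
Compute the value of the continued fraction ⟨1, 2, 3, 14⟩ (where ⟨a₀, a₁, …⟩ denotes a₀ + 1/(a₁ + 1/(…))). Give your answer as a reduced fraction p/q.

143/100

Start with 14.
3 + 1/(14/1) = 3 + 1/14 = 43/14
2 + 1/(43/14) = 2 + 14/43 = 100/43
1 + 1/(100/43) = 1 + 43/100 = 143/100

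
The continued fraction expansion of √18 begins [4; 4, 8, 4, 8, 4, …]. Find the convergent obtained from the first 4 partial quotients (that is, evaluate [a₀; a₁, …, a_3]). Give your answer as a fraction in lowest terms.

577/136

a_0 = 4: 4/1
a_1 = 4: 17/4
a_2 = 8: 140/33
a_3 = 4: 577/136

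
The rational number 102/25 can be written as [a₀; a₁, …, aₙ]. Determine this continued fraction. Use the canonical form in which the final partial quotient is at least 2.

Repeatedly divide and take the remainder:
102 ÷ 25 → quotient 4, remainder 2
25 ÷ 2 → quotient 12, remainder 1
2 ÷ 1 → quotient 2, remainder 0

[4; 12, 2]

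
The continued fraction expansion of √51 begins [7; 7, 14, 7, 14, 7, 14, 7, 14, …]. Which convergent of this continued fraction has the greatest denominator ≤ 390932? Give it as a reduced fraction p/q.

a_0 = 7: 7/1  (≤ bound)
a_1 = 7: 50/7  (≤ bound)
a_2 = 14: 707/99  (≤ bound)
a_3 = 7: 4999/700  (≤ bound)
a_4 = 14: 70693/9899  (≤ bound)
a_5 = 7: 499850/69993  (≤ bound)
a_6 = 14: 7068593/989801  (> 390932, stop)

499850/69993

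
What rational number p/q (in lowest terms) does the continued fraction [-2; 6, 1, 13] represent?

Compute successive convergents:
a_0 = -2: -2/1
a_1 = 6: -11/6
a_2 = 1: -13/7
a_3 = 13: -180/97

-180/97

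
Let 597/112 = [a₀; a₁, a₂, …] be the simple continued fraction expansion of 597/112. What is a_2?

37

Run the Euclidean algorithm, recording each quotient:
⌊597/112⌋ = 5, remainder 37
⌊112/37⌋ = 3, remainder 1
⌊37/1⌋ = 37, remainder 0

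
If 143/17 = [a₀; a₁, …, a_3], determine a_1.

Apply division with remainder until the remainder is 0:
⌊143/17⌋ = 8, remainder 7
⌊17/7⌋ = 2, remainder 3

2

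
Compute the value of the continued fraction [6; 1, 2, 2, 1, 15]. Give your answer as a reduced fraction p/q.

1052/157

Compute successive convergents:
a_0 = 6: 6/1
a_1 = 1: 7/1
a_2 = 2: 20/3
a_3 = 2: 47/7
a_4 = 1: 67/10
a_5 = 15: 1052/157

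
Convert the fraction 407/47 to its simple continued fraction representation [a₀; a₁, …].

407 = 8·47 + 31, so a_0 = 8
47 = 1·31 + 16, so a_1 = 1
31 = 1·16 + 15, so a_2 = 1
16 = 1·15 + 1, so a_3 = 1
15 = 15·1 + 0, so a_4 = 15

[8; 1, 1, 1, 15]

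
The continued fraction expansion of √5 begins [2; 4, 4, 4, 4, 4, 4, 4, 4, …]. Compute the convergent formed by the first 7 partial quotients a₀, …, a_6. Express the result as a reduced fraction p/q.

Start with 4.
4 + 1/(4/1) = 4 + 1/4 = 17/4
4 + 1/(17/4) = 4 + 4/17 = 72/17
4 + 1/(72/17) = 4 + 17/72 = 305/72
4 + 1/(305/72) = 4 + 72/305 = 1292/305
4 + 1/(1292/305) = 4 + 305/1292 = 5473/1292
2 + 1/(5473/1292) = 2 + 1292/5473 = 12238/5473

12238/5473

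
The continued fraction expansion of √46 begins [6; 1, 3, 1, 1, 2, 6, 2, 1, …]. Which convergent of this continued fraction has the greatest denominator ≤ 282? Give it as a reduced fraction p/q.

a_0 = 6: 6/1  (≤ bound)
a_1 = 1: 7/1  (≤ bound)
a_2 = 3: 27/4  (≤ bound)
a_3 = 1: 34/5  (≤ bound)
a_4 = 1: 61/9  (≤ bound)
a_5 = 2: 156/23  (≤ bound)
a_6 = 6: 997/147  (≤ bound)
a_7 = 2: 2150/317  (> 282, stop)

997/147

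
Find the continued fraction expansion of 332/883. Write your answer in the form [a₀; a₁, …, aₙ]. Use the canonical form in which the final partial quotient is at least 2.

332 ÷ 883 → quotient 0, remainder 332
883 ÷ 332 → quotient 2, remainder 219
332 ÷ 219 → quotient 1, remainder 113
219 ÷ 113 → quotient 1, remainder 106
113 ÷ 106 → quotient 1, remainder 7
106 ÷ 7 → quotient 15, remainder 1
7 ÷ 1 → quotient 7, remainder 0

[0; 2, 1, 1, 1, 15, 7]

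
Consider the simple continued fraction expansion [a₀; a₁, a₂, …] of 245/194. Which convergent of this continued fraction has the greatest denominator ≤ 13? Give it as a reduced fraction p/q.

List convergents until the denominator exceeds the bound:
a_0 = 1: 1/1  (≤ bound)
a_1 = 3: 4/3  (≤ bound)
a_2 = 1: 5/4  (≤ bound)
a_3 = 4: 24/19  (> 13, stop)

5/4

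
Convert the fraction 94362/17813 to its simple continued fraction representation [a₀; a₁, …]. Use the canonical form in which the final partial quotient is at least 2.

[5; 3, 2, 1, 3, 10, 5, 9]

94362 = 5·17813 + 5297, so a_0 = 5
17813 = 3·5297 + 1922, so a_1 = 3
5297 = 2·1922 + 1453, so a_2 = 2
1922 = 1·1453 + 469, so a_3 = 1
1453 = 3·469 + 46, so a_4 = 3
469 = 10·46 + 9, so a_5 = 10
46 = 5·9 + 1, so a_6 = 5
9 = 9·1 + 0, so a_7 = 9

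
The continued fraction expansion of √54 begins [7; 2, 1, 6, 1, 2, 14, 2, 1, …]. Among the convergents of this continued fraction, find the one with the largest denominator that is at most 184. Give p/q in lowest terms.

485/66

List convergents until the denominator exceeds the bound:
a_0 = 7: 7/1  (≤ bound)
a_1 = 2: 15/2  (≤ bound)
a_2 = 1: 22/3  (≤ bound)
a_3 = 6: 147/20  (≤ bound)
a_4 = 1: 169/23  (≤ bound)
a_5 = 2: 485/66  (≤ bound)
a_6 = 14: 6959/947  (> 184, stop)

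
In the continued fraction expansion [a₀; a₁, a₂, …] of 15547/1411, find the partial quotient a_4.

2

⌊15547/1411⌋ = 11, remainder 26
⌊1411/26⌋ = 54, remainder 7
⌊26/7⌋ = 3, remainder 5
⌊7/5⌋ = 1, remainder 2
⌊5/2⌋ = 2, remainder 1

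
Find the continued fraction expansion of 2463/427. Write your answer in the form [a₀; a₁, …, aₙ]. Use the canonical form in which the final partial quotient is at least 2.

[5; 1, 3, 3, 5, 6]

2463 ÷ 427 → quotient 5, remainder 328
427 ÷ 328 → quotient 1, remainder 99
328 ÷ 99 → quotient 3, remainder 31
99 ÷ 31 → quotient 3, remainder 6
31 ÷ 6 → quotient 5, remainder 1
6 ÷ 1 → quotient 6, remainder 0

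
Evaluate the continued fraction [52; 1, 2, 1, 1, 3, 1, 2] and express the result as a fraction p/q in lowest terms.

4692/89

Start with 2.
1 + 1/(2/1) = 1 + 1/2 = 3/2
3 + 1/(3/2) = 3 + 2/3 = 11/3
1 + 1/(11/3) = 1 + 3/11 = 14/11
1 + 1/(14/11) = 1 + 11/14 = 25/14
2 + 1/(25/14) = 2 + 14/25 = 64/25
1 + 1/(64/25) = 1 + 25/64 = 89/64
52 + 1/(89/64) = 52 + 64/89 = 4692/89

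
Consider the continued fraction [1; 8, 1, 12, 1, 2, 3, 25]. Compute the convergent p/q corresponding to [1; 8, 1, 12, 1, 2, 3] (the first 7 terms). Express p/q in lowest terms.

Start with 3.
2 + 1/(3/1) = 2 + 1/3 = 7/3
1 + 1/(7/3) = 1 + 3/7 = 10/7
12 + 1/(10/7) = 12 + 7/10 = 127/10
1 + 1/(127/10) = 1 + 10/127 = 137/127
8 + 1/(137/127) = 8 + 127/137 = 1223/137
1 + 1/(1223/137) = 1 + 137/1223 = 1360/1223

1360/1223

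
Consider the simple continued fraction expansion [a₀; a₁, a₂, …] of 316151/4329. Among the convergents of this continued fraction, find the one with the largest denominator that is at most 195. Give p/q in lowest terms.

7084/97

List convergents until the denominator exceeds the bound:
a_0 = 73: 73/1  (≤ bound)
a_1 = 32: 2337/32  (≤ bound)
a_2 = 3: 7084/97  (≤ bound)
a_3 = 3: 23589/323  (> 195, stop)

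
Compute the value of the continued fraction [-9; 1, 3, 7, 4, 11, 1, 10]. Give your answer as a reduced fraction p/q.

Start with 10.
1 + 1/(10/1) = 1 + 1/10 = 11/10
11 + 1/(11/10) = 11 + 10/11 = 131/11
4 + 1/(131/11) = 4 + 11/131 = 535/131
7 + 1/(535/131) = 7 + 131/535 = 3876/535
3 + 1/(3876/535) = 3 + 535/3876 = 12163/3876
1 + 1/(12163/3876) = 1 + 3876/12163 = 16039/12163
-9 + 1/(16039/12163) = -9 + 12163/16039 = -132188/16039

-132188/16039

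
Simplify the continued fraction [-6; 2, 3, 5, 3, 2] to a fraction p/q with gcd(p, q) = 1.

Starting at the tail and folding back:
Start with 2.
3 + 1/(2/1) = 3 + 1/2 = 7/2
5 + 1/(7/2) = 5 + 2/7 = 37/7
3 + 1/(37/7) = 3 + 7/37 = 118/37
2 + 1/(118/37) = 2 + 37/118 = 273/118
-6 + 1/(273/118) = -6 + 118/273 = -1520/273

-1520/273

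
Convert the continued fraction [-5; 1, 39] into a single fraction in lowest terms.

-161/40

Compute successive convergents:
a_0 = -5: -5/1
a_1 = 1: -4/1
a_2 = 39: -161/40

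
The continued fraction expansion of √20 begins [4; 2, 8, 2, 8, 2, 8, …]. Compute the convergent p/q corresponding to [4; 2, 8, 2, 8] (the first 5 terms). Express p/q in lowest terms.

a_0 = 4: 4/1
a_1 = 2: 9/2
a_2 = 8: 76/17
a_3 = 2: 161/36
a_4 = 8: 1364/305

1364/305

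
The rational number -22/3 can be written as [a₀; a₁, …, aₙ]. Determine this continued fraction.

Run the Euclidean algorithm, recording each quotient:
⌊-22/3⌋ = -8, remainder 2
⌊3/2⌋ = 1, remainder 1
⌊2/1⌋ = 2, remainder 0

[-8; 1, 2]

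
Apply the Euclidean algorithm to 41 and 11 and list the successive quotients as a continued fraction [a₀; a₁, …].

[3; 1, 2, 1, 2]

Run the Euclidean algorithm, recording each quotient:
⌊41/11⌋ = 3, remainder 8
⌊11/8⌋ = 1, remainder 3
⌊8/3⌋ = 2, remainder 2
⌊3/2⌋ = 1, remainder 1
⌊2/1⌋ = 2, remainder 0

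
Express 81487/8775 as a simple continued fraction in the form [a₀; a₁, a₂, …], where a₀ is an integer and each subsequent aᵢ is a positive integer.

[9; 3, 2, 36, 2, 3, 1, 3]

Apply division with remainder until the remainder is 0:
81487 ÷ 8775 → quotient 9, remainder 2512
8775 ÷ 2512 → quotient 3, remainder 1239
2512 ÷ 1239 → quotient 2, remainder 34
1239 ÷ 34 → quotient 36, remainder 15
34 ÷ 15 → quotient 2, remainder 4
15 ÷ 4 → quotient 3, remainder 3
4 ÷ 3 → quotient 1, remainder 1
3 ÷ 1 → quotient 3, remainder 0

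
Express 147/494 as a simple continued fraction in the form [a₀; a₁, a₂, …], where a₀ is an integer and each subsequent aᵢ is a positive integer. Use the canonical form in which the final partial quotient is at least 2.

Repeatedly divide and take the remainder:
147 = 0·494 + 147, so a_0 = 0
494 = 3·147 + 53, so a_1 = 3
147 = 2·53 + 41, so a_2 = 2
53 = 1·41 + 12, so a_3 = 1
41 = 3·12 + 5, so a_4 = 3
12 = 2·5 + 2, so a_5 = 2
5 = 2·2 + 1, so a_6 = 2
2 = 2·1 + 0, so a_7 = 2

[0; 3, 2, 1, 3, 2, 2, 2]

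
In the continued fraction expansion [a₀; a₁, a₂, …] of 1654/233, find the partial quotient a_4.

2

Run the Euclidean algorithm, recording each quotient:
1654 = 7·233 + 23, so a_0 = 7
233 = 10·23 + 3, so a_1 = 10
23 = 7·3 + 2, so a_2 = 7
3 = 1·2 + 1, so a_3 = 1
2 = 2·1 + 0, so a_4 = 2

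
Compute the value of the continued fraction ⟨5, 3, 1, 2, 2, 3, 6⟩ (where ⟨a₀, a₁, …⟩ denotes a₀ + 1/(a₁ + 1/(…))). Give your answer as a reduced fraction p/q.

2951/560

Build up convergents one term at a time:
a_0 = 5: 5/1
a_1 = 3: 16/3
a_2 = 1: 21/4
a_3 = 2: 58/11
a_4 = 2: 137/26
a_5 = 3: 469/89
a_6 = 6: 2951/560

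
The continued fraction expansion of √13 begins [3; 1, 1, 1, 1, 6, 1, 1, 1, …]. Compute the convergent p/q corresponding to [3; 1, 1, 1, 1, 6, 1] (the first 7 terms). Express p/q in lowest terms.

137/38

Start with 1.
6 + 1/(1/1) = 6 + 1/1 = 7/1
1 + 1/(7/1) = 1 + 1/7 = 8/7
1 + 1/(8/7) = 1 + 7/8 = 15/8
1 + 1/(15/8) = 1 + 8/15 = 23/15
1 + 1/(23/15) = 1 + 15/23 = 38/23
3 + 1/(38/23) = 3 + 23/38 = 137/38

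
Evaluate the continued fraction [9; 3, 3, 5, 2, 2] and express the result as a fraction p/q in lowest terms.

Build up convergents one term at a time:
a_0 = 9: 9/1
a_1 = 3: 28/3
a_2 = 3: 93/10
a_3 = 5: 493/53
a_4 = 2: 1079/116
a_5 = 2: 2651/285

2651/285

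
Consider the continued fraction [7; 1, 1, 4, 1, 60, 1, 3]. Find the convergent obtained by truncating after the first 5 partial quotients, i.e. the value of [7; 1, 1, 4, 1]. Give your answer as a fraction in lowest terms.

83/11

Start with 1.
4 + 1/(1/1) = 4 + 1/1 = 5/1
1 + 1/(5/1) = 1 + 1/5 = 6/5
1 + 1/(6/5) = 1 + 5/6 = 11/6
7 + 1/(11/6) = 7 + 6/11 = 83/11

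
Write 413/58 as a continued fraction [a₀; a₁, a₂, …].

Run the Euclidean algorithm, recording each quotient:
⌊413/58⌋ = 7, remainder 7
⌊58/7⌋ = 8, remainder 2
⌊7/2⌋ = 3, remainder 1
⌊2/1⌋ = 2, remainder 0

[7; 8, 3, 2]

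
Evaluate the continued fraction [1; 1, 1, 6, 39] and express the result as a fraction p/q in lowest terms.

Starting at the tail and folding back:
Start with 39.
6 + 1/(39/1) = 6 + 1/39 = 235/39
1 + 1/(235/39) = 1 + 39/235 = 274/235
1 + 1/(274/235) = 1 + 235/274 = 509/274
1 + 1/(509/274) = 1 + 274/509 = 783/509

783/509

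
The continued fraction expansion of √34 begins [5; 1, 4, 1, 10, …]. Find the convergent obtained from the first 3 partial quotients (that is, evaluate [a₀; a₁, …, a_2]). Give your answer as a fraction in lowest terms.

Start with 4.
1 + 1/(4/1) = 1 + 1/4 = 5/4
5 + 1/(5/4) = 5 + 4/5 = 29/5

29/5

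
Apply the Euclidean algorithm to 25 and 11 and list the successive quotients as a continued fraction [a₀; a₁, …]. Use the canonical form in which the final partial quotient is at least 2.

[2; 3, 1, 2]

Apply division with remainder until the remainder is 0:
⌊25/11⌋ = 2, remainder 3
⌊11/3⌋ = 3, remainder 2
⌊3/2⌋ = 1, remainder 1
⌊2/1⌋ = 2, remainder 0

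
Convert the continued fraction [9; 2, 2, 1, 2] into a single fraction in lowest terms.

179/19

Use the convergent recurrence hₖ = aₖ·hₖ₋₁ + hₖ₋₂ (and likewise for the denominators kₖ):
a_0 = 9: 9/1
a_1 = 2: 19/2
a_2 = 2: 47/5
a_3 = 1: 66/7
a_4 = 2: 179/19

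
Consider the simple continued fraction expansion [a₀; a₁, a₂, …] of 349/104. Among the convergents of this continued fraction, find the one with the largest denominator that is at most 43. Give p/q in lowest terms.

47/14

a_0 = 3: 3/1  (≤ bound)
a_1 = 2: 7/2  (≤ bound)
a_2 = 1: 10/3  (≤ bound)
a_3 = 4: 47/14  (≤ bound)
a_4 = 3: 151/45  (> 43, stop)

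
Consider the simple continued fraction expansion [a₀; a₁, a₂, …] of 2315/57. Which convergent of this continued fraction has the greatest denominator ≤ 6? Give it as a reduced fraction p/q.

a_0 = 40: 40/1  (≤ bound)
a_1 = 1: 41/1  (≤ bound)
a_2 = 1: 81/2  (≤ bound)
a_3 = 1: 122/3  (≤ bound)
a_4 = 1: 203/5  (≤ bound)
a_5 = 2: 528/13  (> 6, stop)

203/5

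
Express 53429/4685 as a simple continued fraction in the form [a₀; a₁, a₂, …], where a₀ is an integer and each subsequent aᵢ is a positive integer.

[11; 2, 2, 8, 1, 32, 3]

53429 ÷ 4685 → quotient 11, remainder 1894
4685 ÷ 1894 → quotient 2, remainder 897
1894 ÷ 897 → quotient 2, remainder 100
897 ÷ 100 → quotient 8, remainder 97
100 ÷ 97 → quotient 1, remainder 3
97 ÷ 3 → quotient 32, remainder 1
3 ÷ 1 → quotient 3, remainder 0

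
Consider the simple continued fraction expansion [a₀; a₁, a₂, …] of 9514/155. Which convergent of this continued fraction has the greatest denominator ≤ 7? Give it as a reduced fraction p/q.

307/5

List convergents until the denominator exceeds the bound:
a_0 = 61: 61/1  (≤ bound)
a_1 = 2: 123/2  (≤ bound)
a_2 = 1: 184/3  (≤ bound)
a_3 = 1: 307/5  (≤ bound)
a_4 = 1: 491/8  (> 7, stop)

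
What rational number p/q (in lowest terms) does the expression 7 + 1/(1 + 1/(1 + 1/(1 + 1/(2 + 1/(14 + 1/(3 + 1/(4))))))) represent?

11645/1527

Collapse the nested fraction from the inside out:
Start with 4.
3 + 1/(4/1) = 3 + 1/4 = 13/4
14 + 1/(13/4) = 14 + 4/13 = 186/13
2 + 1/(186/13) = 2 + 13/186 = 385/186
1 + 1/(385/186) = 1 + 186/385 = 571/385
1 + 1/(571/385) = 1 + 385/571 = 956/571
1 + 1/(956/571) = 1 + 571/956 = 1527/956
7 + 1/(1527/956) = 7 + 956/1527 = 11645/1527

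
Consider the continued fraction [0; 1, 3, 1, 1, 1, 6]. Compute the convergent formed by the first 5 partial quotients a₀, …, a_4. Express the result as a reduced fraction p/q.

a_0 = 0: 0/1
a_1 = 1: 1/1
a_2 = 3: 3/4
a_3 = 1: 4/5
a_4 = 1: 7/9

7/9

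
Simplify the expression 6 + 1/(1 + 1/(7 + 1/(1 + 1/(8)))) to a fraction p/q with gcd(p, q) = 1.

551/80

Start with 8.
1 + 1/(8/1) = 1 + 1/8 = 9/8
7 + 1/(9/8) = 7 + 8/9 = 71/9
1 + 1/(71/9) = 1 + 9/71 = 80/71
6 + 1/(80/71) = 6 + 71/80 = 551/80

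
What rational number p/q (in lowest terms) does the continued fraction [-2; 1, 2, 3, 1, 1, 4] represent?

a_0 = -2: -2/1
a_1 = 1: -1/1
a_2 = 2: -4/3
a_3 = 3: -13/10
a_4 = 1: -17/13
a_5 = 1: -30/23
a_6 = 4: -137/105

-137/105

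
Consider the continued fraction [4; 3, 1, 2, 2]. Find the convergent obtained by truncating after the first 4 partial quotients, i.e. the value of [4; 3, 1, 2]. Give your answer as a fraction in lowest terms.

47/11

a_0 = 4: 4/1
a_1 = 3: 13/3
a_2 = 1: 17/4
a_3 = 2: 47/11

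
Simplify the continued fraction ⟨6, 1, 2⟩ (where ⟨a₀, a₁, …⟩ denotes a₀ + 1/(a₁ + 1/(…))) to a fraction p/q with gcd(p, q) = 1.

Work from the innermost term outward:
Start with 2.
1 + 1/(2/1) = 1 + 1/2 = 3/2
6 + 1/(3/2) = 6 + 2/3 = 20/3

20/3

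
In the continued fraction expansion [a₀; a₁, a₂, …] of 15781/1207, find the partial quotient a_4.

3

⌊15781/1207⌋ = 13, remainder 90
⌊1207/90⌋ = 13, remainder 37
⌊90/37⌋ = 2, remainder 16
⌊37/16⌋ = 2, remainder 5
⌊16/5⌋ = 3, remainder 1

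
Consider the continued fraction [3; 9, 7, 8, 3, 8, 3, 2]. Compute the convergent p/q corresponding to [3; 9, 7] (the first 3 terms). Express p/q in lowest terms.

a_0 = 3: 3/1
a_1 = 9: 28/9
a_2 = 7: 199/64

199/64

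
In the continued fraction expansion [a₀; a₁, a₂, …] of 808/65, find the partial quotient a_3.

9

Apply division with remainder until the remainder is 0:
⌊808/65⌋ = 12, remainder 28
⌊65/28⌋ = 2, remainder 9
⌊28/9⌋ = 3, remainder 1
⌊9/1⌋ = 9, remainder 0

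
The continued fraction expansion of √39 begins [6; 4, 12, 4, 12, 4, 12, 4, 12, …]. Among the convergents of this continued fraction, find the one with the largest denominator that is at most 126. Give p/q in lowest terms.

306/49

List convergents until the denominator exceeds the bound:
a_0 = 6: 6/1  (≤ bound)
a_1 = 4: 25/4  (≤ bound)
a_2 = 12: 306/49  (≤ bound)
a_3 = 4: 1249/200  (> 126, stop)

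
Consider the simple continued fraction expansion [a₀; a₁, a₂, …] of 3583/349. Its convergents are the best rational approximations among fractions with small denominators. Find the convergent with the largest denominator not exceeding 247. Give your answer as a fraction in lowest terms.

a_0 = 10: 10/1  (≤ bound)
a_1 = 3: 31/3  (≤ bound)
a_2 = 1: 41/4  (≤ bound)
a_3 = 3: 154/15  (≤ bound)
a_4 = 23: 3583/349  (> 247, stop)

154/15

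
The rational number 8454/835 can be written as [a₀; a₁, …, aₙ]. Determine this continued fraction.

Repeatedly divide and take the remainder:
8454 ÷ 835 → quotient 10, remainder 104
835 ÷ 104 → quotient 8, remainder 3
104 ÷ 3 → quotient 34, remainder 2
3 ÷ 2 → quotient 1, remainder 1
2 ÷ 1 → quotient 2, remainder 0

[10; 8, 34, 1, 2]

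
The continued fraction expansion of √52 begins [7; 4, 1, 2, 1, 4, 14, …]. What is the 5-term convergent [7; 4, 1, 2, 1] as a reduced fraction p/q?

137/19

Use the convergent recurrence hₖ = aₖ·hₖ₋₁ + hₖ₋₂ (and likewise for the denominators kₖ):
a_0 = 7: 7/1
a_1 = 4: 29/4
a_2 = 1: 36/5
a_3 = 2: 101/14
a_4 = 1: 137/19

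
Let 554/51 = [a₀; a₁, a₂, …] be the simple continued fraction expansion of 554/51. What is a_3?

554 ÷ 51 → quotient 10, remainder 44
51 ÷ 44 → quotient 1, remainder 7
44 ÷ 7 → quotient 6, remainder 2
7 ÷ 2 → quotient 3, remainder 1

3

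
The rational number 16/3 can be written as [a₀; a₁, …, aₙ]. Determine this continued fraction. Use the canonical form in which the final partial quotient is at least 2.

[5; 3]

Apply division with remainder until the remainder is 0:
16 = 5·3 + 1, so a_0 = 5
3 = 3·1 + 0, so a_1 = 3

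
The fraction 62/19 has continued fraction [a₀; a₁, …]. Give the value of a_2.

62 = 3·19 + 5, so a_0 = 3
19 = 3·5 + 4, so a_1 = 3
5 = 1·4 + 1, so a_2 = 1

1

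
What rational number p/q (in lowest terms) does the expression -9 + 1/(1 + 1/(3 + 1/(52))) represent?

Start with 52.
3 + 1/(52/1) = 3 + 1/52 = 157/52
1 + 1/(157/52) = 1 + 52/157 = 209/157
-9 + 1/(209/157) = -9 + 157/209 = -1724/209

-1724/209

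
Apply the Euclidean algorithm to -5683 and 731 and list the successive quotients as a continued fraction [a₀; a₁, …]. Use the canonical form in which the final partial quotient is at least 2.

[-8; 4, 2, 3, 11, 2]

Apply division with remainder until the remainder is 0:
-5683 ÷ 731 → quotient -8, remainder 165
731 ÷ 165 → quotient 4, remainder 71
165 ÷ 71 → quotient 2, remainder 23
71 ÷ 23 → quotient 3, remainder 2
23 ÷ 2 → quotient 11, remainder 1
2 ÷ 1 → quotient 2, remainder 0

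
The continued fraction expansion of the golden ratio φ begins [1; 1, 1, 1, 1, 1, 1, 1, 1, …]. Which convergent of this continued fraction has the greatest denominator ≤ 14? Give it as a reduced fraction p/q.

a_0 = 1: 1/1  (≤ bound)
a_1 = 1: 2/1  (≤ bound)
a_2 = 1: 3/2  (≤ bound)
a_3 = 1: 5/3  (≤ bound)
a_4 = 1: 8/5  (≤ bound)
a_5 = 1: 13/8  (≤ bound)
a_6 = 1: 21/13  (≤ bound)
a_7 = 1: 34/21  (> 14, stop)

21/13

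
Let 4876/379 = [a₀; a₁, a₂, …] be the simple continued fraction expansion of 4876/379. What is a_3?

4876 = 12·379 + 328, so a_0 = 12
379 = 1·328 + 51, so a_1 = 1
328 = 6·51 + 22, so a_2 = 6
51 = 2·22 + 7, so a_3 = 2

2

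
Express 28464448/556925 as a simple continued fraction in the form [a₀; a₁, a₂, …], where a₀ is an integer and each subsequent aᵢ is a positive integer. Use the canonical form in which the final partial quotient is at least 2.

[51; 9, 11, 4, 1, 6, 6, 26]

⌊28464448/556925⌋ = 51, remainder 61273
⌊556925/61273⌋ = 9, remainder 5468
⌊61273/5468⌋ = 11, remainder 1125
⌊5468/1125⌋ = 4, remainder 968
⌊1125/968⌋ = 1, remainder 157
⌊968/157⌋ = 6, remainder 26
⌊157/26⌋ = 6, remainder 1
⌊26/1⌋ = 26, remainder 0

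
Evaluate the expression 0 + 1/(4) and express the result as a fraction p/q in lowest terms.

1/4

Build up convergents one term at a time:
a_0 = 0: 0/1
a_1 = 4: 1/4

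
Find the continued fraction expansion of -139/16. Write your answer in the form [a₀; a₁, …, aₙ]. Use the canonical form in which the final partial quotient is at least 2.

[-9; 3, 5]

Repeatedly divide and take the remainder:
-139 = -9·16 + 5, so a_0 = -9
16 = 3·5 + 1, so a_1 = 3
5 = 5·1 + 0, so a_2 = 5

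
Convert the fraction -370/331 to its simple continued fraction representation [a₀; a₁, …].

[-2; 1, 7, 2, 19]

-370 = -2·331 + 292, so a_0 = -2
331 = 1·292 + 39, so a_1 = 1
292 = 7·39 + 19, so a_2 = 7
39 = 2·19 + 1, so a_3 = 2
19 = 19·1 + 0, so a_4 = 19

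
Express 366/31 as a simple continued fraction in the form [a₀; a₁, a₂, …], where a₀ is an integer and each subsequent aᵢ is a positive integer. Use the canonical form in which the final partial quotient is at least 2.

Repeatedly divide and take the remainder:
366 ÷ 31 → quotient 11, remainder 25
31 ÷ 25 → quotient 1, remainder 6
25 ÷ 6 → quotient 4, remainder 1
6 ÷ 1 → quotient 6, remainder 0

[11; 1, 4, 6]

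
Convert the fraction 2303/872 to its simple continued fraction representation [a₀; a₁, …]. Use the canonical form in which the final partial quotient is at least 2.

2303 = 2·872 + 559, so a_0 = 2
872 = 1·559 + 313, so a_1 = 1
559 = 1·313 + 246, so a_2 = 1
313 = 1·246 + 67, so a_3 = 1
246 = 3·67 + 45, so a_4 = 3
67 = 1·45 + 22, so a_5 = 1
45 = 2·22 + 1, so a_6 = 2
22 = 22·1 + 0, so a_7 = 22

[2; 1, 1, 1, 3, 1, 2, 22]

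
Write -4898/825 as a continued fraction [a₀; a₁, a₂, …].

[-6; 15, 1, 6, 2, 3]

-4898 ÷ 825 → quotient -6, remainder 52
825 ÷ 52 → quotient 15, remainder 45
52 ÷ 45 → quotient 1, remainder 7
45 ÷ 7 → quotient 6, remainder 3
7 ÷ 3 → quotient 2, remainder 1
3 ÷ 1 → quotient 3, remainder 0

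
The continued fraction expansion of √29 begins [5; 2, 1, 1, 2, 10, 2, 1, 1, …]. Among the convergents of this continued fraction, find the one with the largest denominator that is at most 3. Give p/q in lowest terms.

a_0 = 5: 5/1  (≤ bound)
a_1 = 2: 11/2  (≤ bound)
a_2 = 1: 16/3  (≤ bound)
a_3 = 1: 27/5  (> 3, stop)

16/3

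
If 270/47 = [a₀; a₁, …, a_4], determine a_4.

11

Run the Euclidean algorithm, recording each quotient:
⌊270/47⌋ = 5, remainder 35
⌊47/35⌋ = 1, remainder 12
⌊35/12⌋ = 2, remainder 11
⌊12/11⌋ = 1, remainder 1
⌊11/1⌋ = 11, remainder 0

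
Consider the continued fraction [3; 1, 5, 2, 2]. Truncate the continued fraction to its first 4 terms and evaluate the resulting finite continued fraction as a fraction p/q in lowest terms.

Build up convergents one term at a time:
a_0 = 3: 3/1
a_1 = 1: 4/1
a_2 = 5: 23/6
a_3 = 2: 50/13

50/13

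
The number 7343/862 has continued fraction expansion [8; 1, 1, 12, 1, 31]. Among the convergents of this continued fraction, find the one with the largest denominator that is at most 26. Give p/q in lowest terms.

213/25

a_0 = 8: 8/1  (≤ bound)
a_1 = 1: 9/1  (≤ bound)
a_2 = 1: 17/2  (≤ bound)
a_3 = 12: 213/25  (≤ bound)
a_4 = 1: 230/27  (> 26, stop)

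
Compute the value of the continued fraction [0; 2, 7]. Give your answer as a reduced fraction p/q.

Use the convergent recurrence hₖ = aₖ·hₖ₋₁ + hₖ₋₂ (and likewise for the denominators kₖ):
a_0 = 0: 0/1
a_1 = 2: 1/2
a_2 = 7: 7/15

7/15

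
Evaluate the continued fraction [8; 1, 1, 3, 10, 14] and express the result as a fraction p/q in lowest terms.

8698/1015

Start with 14.
10 + 1/(14/1) = 10 + 1/14 = 141/14
3 + 1/(141/14) = 3 + 14/141 = 437/141
1 + 1/(437/141) = 1 + 141/437 = 578/437
1 + 1/(578/437) = 1 + 437/578 = 1015/578
8 + 1/(1015/578) = 8 + 578/1015 = 8698/1015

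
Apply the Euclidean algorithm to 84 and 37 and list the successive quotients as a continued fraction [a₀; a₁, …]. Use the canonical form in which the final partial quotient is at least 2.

84 = 2·37 + 10, so a_0 = 2
37 = 3·10 + 7, so a_1 = 3
10 = 1·7 + 3, so a_2 = 1
7 = 2·3 + 1, so a_3 = 2
3 = 3·1 + 0, so a_4 = 3

[2; 3, 1, 2, 3]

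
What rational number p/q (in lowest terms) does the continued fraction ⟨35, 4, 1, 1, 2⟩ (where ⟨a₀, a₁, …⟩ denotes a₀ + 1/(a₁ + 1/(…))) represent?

Start with 2.
1 + 1/(2/1) = 1 + 1/2 = 3/2
1 + 1/(3/2) = 1 + 2/3 = 5/3
4 + 1/(5/3) = 4 + 3/5 = 23/5
35 + 1/(23/5) = 35 + 5/23 = 810/23

810/23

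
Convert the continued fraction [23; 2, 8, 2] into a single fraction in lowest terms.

845/36

Starting at the tail and folding back:
Start with 2.
8 + 1/(2/1) = 8 + 1/2 = 17/2
2 + 1/(17/2) = 2 + 2/17 = 36/17
23 + 1/(36/17) = 23 + 17/36 = 845/36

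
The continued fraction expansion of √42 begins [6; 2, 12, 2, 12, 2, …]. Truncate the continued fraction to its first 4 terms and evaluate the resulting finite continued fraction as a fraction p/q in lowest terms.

a_0 = 6: 6/1
a_1 = 2: 13/2
a_2 = 12: 162/25
a_3 = 2: 337/52

337/52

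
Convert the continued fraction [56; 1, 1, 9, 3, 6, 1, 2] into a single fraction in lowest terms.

69922/1237

Start with 2.
1 + 1/(2/1) = 1 + 1/2 = 3/2
6 + 1/(3/2) = 6 + 2/3 = 20/3
3 + 1/(20/3) = 3 + 3/20 = 63/20
9 + 1/(63/20) = 9 + 20/63 = 587/63
1 + 1/(587/63) = 1 + 63/587 = 650/587
1 + 1/(650/587) = 1 + 587/650 = 1237/650
56 + 1/(1237/650) = 56 + 650/1237 = 69922/1237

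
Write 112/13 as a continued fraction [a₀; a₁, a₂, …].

[8; 1, 1, 1, 1, 2]

112 ÷ 13 → quotient 8, remainder 8
13 ÷ 8 → quotient 1, remainder 5
8 ÷ 5 → quotient 1, remainder 3
5 ÷ 3 → quotient 1, remainder 2
3 ÷ 2 → quotient 1, remainder 1
2 ÷ 1 → quotient 2, remainder 0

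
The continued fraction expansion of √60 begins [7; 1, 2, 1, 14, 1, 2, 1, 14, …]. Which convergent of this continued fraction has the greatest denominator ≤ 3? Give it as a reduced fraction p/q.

23/3

List convergents until the denominator exceeds the bound:
a_0 = 7: 7/1  (≤ bound)
a_1 = 1: 8/1  (≤ bound)
a_2 = 2: 23/3  (≤ bound)
a_3 = 1: 31/4  (> 3, stop)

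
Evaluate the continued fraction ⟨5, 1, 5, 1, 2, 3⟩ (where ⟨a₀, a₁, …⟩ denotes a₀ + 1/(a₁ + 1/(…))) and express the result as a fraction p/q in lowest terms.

Starting at the tail and folding back:
Start with 3.
2 + 1/(3/1) = 2 + 1/3 = 7/3
1 + 1/(7/3) = 1 + 3/7 = 10/7
5 + 1/(10/7) = 5 + 7/10 = 57/10
1 + 1/(57/10) = 1 + 10/57 = 67/57
5 + 1/(67/57) = 5 + 57/67 = 392/67

392/67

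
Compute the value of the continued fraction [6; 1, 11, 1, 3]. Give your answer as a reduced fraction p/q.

a_0 = 6: 6/1
a_1 = 1: 7/1
a_2 = 11: 83/12
a_3 = 1: 90/13
a_4 = 3: 353/51

353/51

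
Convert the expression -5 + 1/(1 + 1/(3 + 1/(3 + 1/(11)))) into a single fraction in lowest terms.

-622/147

Work from the innermost term outward:
Start with 11.
3 + 1/(11/1) = 3 + 1/11 = 34/11
3 + 1/(34/11) = 3 + 11/34 = 113/34
1 + 1/(113/34) = 1 + 34/113 = 147/113
-5 + 1/(147/113) = -5 + 113/147 = -622/147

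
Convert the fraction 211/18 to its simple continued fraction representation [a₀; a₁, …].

Run the Euclidean algorithm, recording each quotient:
⌊211/18⌋ = 11, remainder 13
⌊18/13⌋ = 1, remainder 5
⌊13/5⌋ = 2, remainder 3
⌊5/3⌋ = 1, remainder 2
⌊3/2⌋ = 1, remainder 1
⌊2/1⌋ = 2, remainder 0

[11; 1, 2, 1, 1, 2]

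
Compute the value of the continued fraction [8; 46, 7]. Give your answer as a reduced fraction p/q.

Use the convergent recurrence hₖ = aₖ·hₖ₋₁ + hₖ₋₂ (and likewise for the denominators kₖ):
a_0 = 8: 8/1
a_1 = 46: 369/46
a_2 = 7: 2591/323

2591/323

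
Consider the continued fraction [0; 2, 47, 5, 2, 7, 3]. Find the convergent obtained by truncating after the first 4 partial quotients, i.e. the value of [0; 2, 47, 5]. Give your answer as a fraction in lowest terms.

Collapse the nested fraction from the inside out:
Start with 5.
47 + 1/(5/1) = 47 + 1/5 = 236/5
2 + 1/(236/5) = 2 + 5/236 = 477/236
0 + 1/(477/236) = 0 + 236/477 = 236/477

236/477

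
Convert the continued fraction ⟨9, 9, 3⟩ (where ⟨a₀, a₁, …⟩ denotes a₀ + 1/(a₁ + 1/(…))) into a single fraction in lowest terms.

255/28

a_0 = 9: 9/1
a_1 = 9: 82/9
a_2 = 3: 255/28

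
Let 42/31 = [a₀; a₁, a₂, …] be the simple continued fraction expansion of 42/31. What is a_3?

42 = 1·31 + 11, so a_0 = 1
31 = 2·11 + 9, so a_1 = 2
11 = 1·9 + 2, so a_2 = 1
9 = 4·2 + 1, so a_3 = 4

4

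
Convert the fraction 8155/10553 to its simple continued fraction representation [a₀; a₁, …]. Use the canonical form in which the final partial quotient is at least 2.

[0; 1, 3, 2, 2, 52, 1, 8]

8155 = 0·10553 + 8155, so a_0 = 0
10553 = 1·8155 + 2398, so a_1 = 1
8155 = 3·2398 + 961, so a_2 = 3
2398 = 2·961 + 476, so a_3 = 2
961 = 2·476 + 9, so a_4 = 2
476 = 52·9 + 8, so a_5 = 52
9 = 1·8 + 1, so a_6 = 1
8 = 8·1 + 0, so a_7 = 8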